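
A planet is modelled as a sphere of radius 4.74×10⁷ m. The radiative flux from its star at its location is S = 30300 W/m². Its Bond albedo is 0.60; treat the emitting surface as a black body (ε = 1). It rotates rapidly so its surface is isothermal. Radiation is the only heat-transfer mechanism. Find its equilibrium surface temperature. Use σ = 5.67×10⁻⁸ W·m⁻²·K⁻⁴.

At equilibrium, absorbed power = emitted power.
Absorbing cross-section = πr² = 7.058×10¹⁵ m²; emitting surface = 4πr² = 2.823×10¹⁶ m² (ratio 4).
(1−a)S·A_cross = εσ·A_surf·T⁴  ⇒  T⁴ = (1−a)S/(4σ).
T⁴ = 0.400·30300/(4·5.67×10⁻⁸) = 5.344×10¹⁰ K⁴.
T = (5.344×10¹⁰)^(1/4).

T ≈ 481 K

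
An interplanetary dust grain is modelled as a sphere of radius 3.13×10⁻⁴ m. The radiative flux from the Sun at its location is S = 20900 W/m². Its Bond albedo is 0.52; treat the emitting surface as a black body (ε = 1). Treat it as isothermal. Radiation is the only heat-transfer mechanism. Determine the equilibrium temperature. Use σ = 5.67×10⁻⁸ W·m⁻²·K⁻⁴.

T ≈ 459 K

At equilibrium, absorbed power = emitted power.
Absorbing cross-section = πr² = 3.078×10⁻⁷ m²; emitting surface = 4πr² = 1.231×10⁻⁶ m² (ratio 4).
(1−a)S·A_cross = εσ·A_surf·T⁴  ⇒  T⁴ = (1−a)S/(4σ).
T⁴ = 0.480·20900/(4·5.67×10⁻⁸) = 4.423×10¹⁰ K⁴.
T = (4.423×10¹⁰)^(1/4).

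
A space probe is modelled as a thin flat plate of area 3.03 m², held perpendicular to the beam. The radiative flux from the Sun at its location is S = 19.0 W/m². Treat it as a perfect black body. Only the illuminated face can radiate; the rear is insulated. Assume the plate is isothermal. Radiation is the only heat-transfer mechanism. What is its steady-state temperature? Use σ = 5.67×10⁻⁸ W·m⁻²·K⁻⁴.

At equilibrium, absorbed power = emitted power.
Absorbing cross-section = A = 3.030 m²; emitting surface = A = 3.030 m² (ratio 1).
S·A_cross = εσ·A_surf·T⁴  ⇒  T⁴ = S/(1σ).
T⁴ = 1.00·19.0/(1·5.67×10⁻⁸) = 3.351×10⁸ K⁴.
T = (3.351×10⁸)^(1/4).

T ≈ 135 K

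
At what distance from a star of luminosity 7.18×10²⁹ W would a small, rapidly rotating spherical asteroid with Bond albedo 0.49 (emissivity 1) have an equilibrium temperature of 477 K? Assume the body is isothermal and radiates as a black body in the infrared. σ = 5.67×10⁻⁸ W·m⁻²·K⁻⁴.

For an isothermal black-emitting sphere, (1−a)S·πr² = σ·4πr²·T⁴ ⇒ S = 4σT⁴/(1−a).
S = 4·5.67×10⁻⁸·(477)⁴/0.510 = 23020 W/m².
Flux falls as S = L/(4πd²), so d = √(L/(4πS)) = √(7.18×10²⁹/(4π·23020)).

d ≈ 1.58×10¹² m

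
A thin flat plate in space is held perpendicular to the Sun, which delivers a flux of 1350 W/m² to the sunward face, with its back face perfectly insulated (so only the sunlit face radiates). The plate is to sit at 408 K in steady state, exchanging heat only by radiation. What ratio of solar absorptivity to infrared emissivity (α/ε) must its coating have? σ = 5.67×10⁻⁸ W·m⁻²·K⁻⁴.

α/ε ≈ 1.16

Balance: αS·A = εσ·1A·T⁴ ⇒ α/ε = σT⁴/S.
α/ε = 5.67×10⁻⁸·(408)⁴/1350 = 5.67×10⁻⁸·2.771×10¹⁰/1350.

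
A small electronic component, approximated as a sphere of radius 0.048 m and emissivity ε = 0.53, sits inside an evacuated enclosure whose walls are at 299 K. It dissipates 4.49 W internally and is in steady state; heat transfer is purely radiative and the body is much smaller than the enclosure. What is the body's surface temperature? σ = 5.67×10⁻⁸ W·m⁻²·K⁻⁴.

For a small grey body in a large enclosure, net radiated power = εσA(T⁴ − T_w⁴).
Steady state: P = εσA(T⁴ − T_w⁴) with A = 4πr² = 0.02895 m².
T⁴ = P/(εσA) + T_w⁴ = 4.49/(0.53·5.67×10⁻⁸·0.02895) + (299)⁴
    = 5.161×10⁹ + 7.993×10⁹ = 1.315×10¹⁰ K⁴.

T ≈ 339 K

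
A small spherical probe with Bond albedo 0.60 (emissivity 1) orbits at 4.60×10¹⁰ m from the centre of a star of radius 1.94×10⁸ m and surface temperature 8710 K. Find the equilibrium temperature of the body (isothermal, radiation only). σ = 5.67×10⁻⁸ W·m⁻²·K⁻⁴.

The star's surface emits σT_*⁴; at distance d the flux is S = σT_*⁴(R_*/d)².
S = 5.67×10⁻⁸·(8710)⁴·(1.94×10⁸/4.60×10¹⁰)² = 5804 W/m².
For an isothermal sphere T⁴ = (1−a)S/(4σ) = 1.024×10¹⁰ K⁴.

T ≈ 318 K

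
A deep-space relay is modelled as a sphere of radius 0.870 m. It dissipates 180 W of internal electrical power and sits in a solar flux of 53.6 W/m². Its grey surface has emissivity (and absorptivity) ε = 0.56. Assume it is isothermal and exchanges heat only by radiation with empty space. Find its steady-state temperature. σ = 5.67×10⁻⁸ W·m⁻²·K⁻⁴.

T ≈ 170 K

At steady state, absorbed solar power + internal power = radiated power.
Absorbed: α·S·A_cross = 0.56·53.6·2.378 = 71.37 W (cross-section πr²).
Total input = 71.37 + 180 = 251.4 W.
Radiated: εσ·A_surf·T⁴ with A_surf = 4πr² = 9.511 m².
T⁴ = 251.4/(0.56·5.67×10⁻⁸·9.511) = 8.323×10⁸ K⁴.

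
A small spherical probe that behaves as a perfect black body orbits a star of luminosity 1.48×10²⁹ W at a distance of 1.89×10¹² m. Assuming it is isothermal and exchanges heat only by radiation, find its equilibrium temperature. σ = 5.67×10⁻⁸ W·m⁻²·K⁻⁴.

T ≈ 347 K

First find the stellar flux at distance d: S = L/(4πd²) = 1.48×10²⁹/(4π·(1.89×10¹²)²) = 3297 W/m².
For an isothermal sphere, absorbed (1−a)S·πr² = emitted σ·4πr²·T⁴, so T⁴ = (1−a)S/(4σ).
T⁴ = 1.00·3297/(4·5.67×10⁻⁸) = 1.454×10¹⁰ K⁴.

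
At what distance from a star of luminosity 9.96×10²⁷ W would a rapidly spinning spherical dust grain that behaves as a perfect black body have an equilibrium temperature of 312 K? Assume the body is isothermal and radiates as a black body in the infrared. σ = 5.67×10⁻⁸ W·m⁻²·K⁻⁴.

For an isothermal black-emitting sphere, (1−a)S·πr² = σ·4πr²·T⁴ ⇒ S = 4σT⁴/(1−a).
S = 4·5.67×10⁻⁸·(312)⁴/1.00 = 2149 W/m².
Flux falls as S = L/(4πd²), so d = √(L/(4πS)) = √(9.96×10²⁷/(4π·2149)).

d ≈ 6.07×10¹¹ m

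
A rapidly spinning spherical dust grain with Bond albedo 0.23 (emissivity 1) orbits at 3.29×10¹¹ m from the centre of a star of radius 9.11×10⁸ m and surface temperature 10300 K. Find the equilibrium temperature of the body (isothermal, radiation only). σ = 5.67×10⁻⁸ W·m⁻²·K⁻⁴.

The star's surface emits σT_*⁴; at distance d the flux is S = σT_*⁴(R_*/d)².
S = 5.67×10⁻⁸·(10300)⁴·(9.11×10⁸/3.29×10¹¹)² = 4893 W/m².
For an isothermal sphere T⁴ = (1−a)S/(4σ) = 1.661×10¹⁰ K⁴.

T ≈ 359 K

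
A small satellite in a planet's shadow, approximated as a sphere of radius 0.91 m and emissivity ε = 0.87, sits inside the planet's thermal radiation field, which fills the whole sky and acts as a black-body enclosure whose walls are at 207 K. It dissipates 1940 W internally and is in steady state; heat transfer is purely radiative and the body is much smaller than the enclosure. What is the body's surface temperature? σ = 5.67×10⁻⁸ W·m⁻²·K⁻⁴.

For a small grey body in a large enclosure, net radiated power = εσA(T⁴ − T_w⁴).
Steady state: P = εσA(T⁴ − T_w⁴) with A = 4πr² = 10.41 m².
T⁴ = P/(εσA) + T_w⁴ = 1940/(0.87·5.67×10⁻⁸·10.41) + (207)⁴
    = 3.779×10⁹ + 1.836×10⁹ = 5.615×10⁹ K⁴.

T ≈ 274 K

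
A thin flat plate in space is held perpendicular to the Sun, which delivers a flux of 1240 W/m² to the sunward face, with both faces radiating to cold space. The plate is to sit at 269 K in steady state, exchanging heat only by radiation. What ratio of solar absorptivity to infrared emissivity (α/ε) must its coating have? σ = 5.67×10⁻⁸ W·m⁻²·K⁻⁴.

α/ε ≈ 0.479

Balance: αS·A = εσ·2A·T⁴ ⇒ α/ε = 2σT⁴/S.
α/ε = 2·5.67×10⁻⁸·(269)⁴/1240 = 2·5.67×10⁻⁸·5.236×10⁹/1240.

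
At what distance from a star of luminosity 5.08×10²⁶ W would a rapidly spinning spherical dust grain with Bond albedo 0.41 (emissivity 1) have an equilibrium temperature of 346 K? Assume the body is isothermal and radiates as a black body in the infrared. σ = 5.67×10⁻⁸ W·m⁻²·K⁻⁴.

For an isothermal black-emitting sphere, (1−a)S·πr² = σ·4πr²·T⁴ ⇒ S = 4σT⁴/(1−a).
S = 4·5.67×10⁻⁸·(346)⁴/0.590 = 5509 W/m².
Flux falls as S = L/(4πd²), so d = √(L/(4πS)) = √(5.08×10²⁶/(4π·5509)).

d ≈ 8.57×10¹⁰ m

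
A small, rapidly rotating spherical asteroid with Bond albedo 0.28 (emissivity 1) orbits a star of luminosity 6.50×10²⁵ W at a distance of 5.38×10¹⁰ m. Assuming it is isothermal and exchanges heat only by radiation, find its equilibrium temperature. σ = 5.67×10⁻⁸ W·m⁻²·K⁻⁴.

T ≈ 274 K

First find the stellar flux at distance d: S = L/(4πd²) = 6.50×10²⁵/(4π·(5.38×10¹⁰)²) = 1787 W/m².
For an isothermal sphere, absorbed (1−a)S·πr² = emitted σ·4πr²·T⁴, so T⁴ = (1−a)S/(4σ).
T⁴ = 0.720·1787/(4·5.67×10⁻⁸) = 5.673×10⁹ K⁴.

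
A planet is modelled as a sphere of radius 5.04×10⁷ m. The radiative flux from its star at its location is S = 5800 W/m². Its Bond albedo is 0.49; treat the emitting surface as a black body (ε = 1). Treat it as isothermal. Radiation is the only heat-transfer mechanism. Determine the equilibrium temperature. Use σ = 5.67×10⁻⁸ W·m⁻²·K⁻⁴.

T ≈ 338 K

At equilibrium, absorbed power = emitted power.
Absorbing cross-section = πr² = 7.980×10¹⁵ m²; emitting surface = 4πr² = 3.192×10¹⁶ m² (ratio 4).
(1−a)S·A_cross = εσ·A_surf·T⁴  ⇒  T⁴ = (1−a)S/(4σ).
T⁴ = 0.510·5800/(4·5.67×10⁻⁸) = 1.304×10¹⁰ K⁴.
T = (1.304×10¹⁰)^(1/4).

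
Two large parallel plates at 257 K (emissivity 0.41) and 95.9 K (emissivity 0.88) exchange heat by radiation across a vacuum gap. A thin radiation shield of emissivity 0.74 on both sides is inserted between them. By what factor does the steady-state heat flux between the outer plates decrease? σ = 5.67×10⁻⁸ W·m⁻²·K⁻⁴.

factor ≈ 1.66

Without shield: q₀ = σΔ(T⁴)/(1/ε₁+1/ε₂−1) with denominator 2.575.
With shield the two gaps are in series; the resistances add: (1/ε₁+1/ε_s−1)+(1/ε_s+1/ε₂−1) = 2.790+1.488 = 4.278.
Heat-flux ratio q₀/q = 4.278/2.575.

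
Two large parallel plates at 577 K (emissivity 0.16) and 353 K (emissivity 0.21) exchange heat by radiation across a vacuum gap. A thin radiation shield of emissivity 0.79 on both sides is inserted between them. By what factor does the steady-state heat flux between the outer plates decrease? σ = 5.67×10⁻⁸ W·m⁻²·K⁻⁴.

factor ≈ 1.15

Without shield: q₀ = σΔ(T⁴)/(1/ε₁+1/ε₂−1) with denominator 10.01.
With shield the two gaps are in series; the resistances add: (1/ε₁+1/ε_s−1)+(1/ε_s+1/ε₂−1) = 6.516+5.028 = 11.54.
Heat-flux ratio q₀/q = 11.54/10.01.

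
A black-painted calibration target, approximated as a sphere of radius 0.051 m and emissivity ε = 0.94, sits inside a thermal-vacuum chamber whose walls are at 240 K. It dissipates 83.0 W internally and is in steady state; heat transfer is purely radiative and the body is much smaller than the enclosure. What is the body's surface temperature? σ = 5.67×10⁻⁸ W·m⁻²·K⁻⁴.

For a small grey body in a large enclosure, net radiated power = εσA(T⁴ − T_w⁴).
Steady state: P = εσA(T⁴ − T_w⁴) with A = 4πr² = 0.03269 m².
T⁴ = P/(εσA) + T_w⁴ = 83.0/(0.94·5.67×10⁻⁸·0.03269) + (240)⁴
    = 4.764×10¹⁰ + 3.318×10⁹ = 5.096×10¹⁰ K⁴.

T ≈ 475 K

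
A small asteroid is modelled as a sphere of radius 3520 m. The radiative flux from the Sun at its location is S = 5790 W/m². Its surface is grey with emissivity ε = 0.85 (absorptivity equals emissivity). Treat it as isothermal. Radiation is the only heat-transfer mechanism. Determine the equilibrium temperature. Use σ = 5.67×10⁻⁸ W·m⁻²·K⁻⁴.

At equilibrium, absorbed power = emitted power.
Absorbing cross-section = πr² = 3.893×10⁷ m²; emitting surface = 4πr² = 1.557×10⁸ m² (ratio 4).
εS·A_cross = εσ·A_surf·T⁴  ⇒  T⁴ = S/(4σ)   (ε cancels).
T⁴ = 5790/(4·5.67×10⁻⁸) = 2.553×10¹⁰ K⁴.
T = (2.553×10¹⁰)^(1/4).

T ≈ 400 K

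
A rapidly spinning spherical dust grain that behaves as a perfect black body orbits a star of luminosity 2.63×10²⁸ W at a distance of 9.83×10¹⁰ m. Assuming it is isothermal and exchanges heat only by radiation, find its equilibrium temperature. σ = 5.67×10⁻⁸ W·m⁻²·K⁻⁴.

T ≈ 989 K

First find the stellar flux at distance d: S = L/(4πd²) = 2.63×10²⁸/(4π·(9.83×10¹⁰)²) = 2.166×10⁵ W/m².
For an isothermal sphere, absorbed (1−a)S·πr² = emitted σ·4πr²·T⁴, so T⁴ = (1−a)S/(4σ).
T⁴ = 1.00·2.166×10⁵/(4·5.67×10⁻⁸) = 9.550×10¹¹ K⁴.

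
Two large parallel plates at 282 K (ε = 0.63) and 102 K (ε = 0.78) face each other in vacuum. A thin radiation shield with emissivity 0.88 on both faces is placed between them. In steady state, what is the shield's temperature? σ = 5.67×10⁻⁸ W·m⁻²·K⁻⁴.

In steady state the net flux on the hot side equals that on the cold side.
σ(T₁⁴−T_s⁴)/D₁ = σ(T_s⁴−T₂⁴)/D₂, with D₁ = 1/ε₁+1/ε_s−1 = 1.724, D₂ = 1/ε_s+1/ε₂−1 = 1.418.
Solve for T_s⁴: T_s⁴ = (D₂·T₁⁴ + D₁·T₂⁴)/(D₁+D₂) = 2.914×10⁹ K⁴.

T_s ≈ 232 K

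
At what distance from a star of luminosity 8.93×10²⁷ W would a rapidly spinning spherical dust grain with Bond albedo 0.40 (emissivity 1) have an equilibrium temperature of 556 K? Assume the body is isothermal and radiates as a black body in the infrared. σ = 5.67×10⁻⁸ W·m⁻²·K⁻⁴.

For an isothermal black-emitting sphere, (1−a)S·πr² = σ·4πr²·T⁴ ⇒ S = 4σT⁴/(1−a).
S = 4·5.67×10⁻⁸·(556)⁴/0.600 = 36120 W/m².
Flux falls as S = L/(4πd²), so d = √(L/(4πS)) = √(8.93×10²⁷/(4π·36120)).

d ≈ 1.40×10¹¹ m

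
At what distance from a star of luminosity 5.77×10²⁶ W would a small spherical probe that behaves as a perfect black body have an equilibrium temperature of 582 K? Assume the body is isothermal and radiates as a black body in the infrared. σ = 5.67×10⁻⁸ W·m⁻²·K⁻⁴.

d ≈ 4.20×10¹⁰ m

For an isothermal black-emitting sphere, (1−a)S·πr² = σ·4πr²·T⁴ ⇒ S = 4σT⁴/(1−a).
S = 4·5.67×10⁻⁸·(582)⁴/1.00 = 26020 W/m².
Flux falls as S = L/(4πd²), so d = √(L/(4πS)) = √(5.77×10²⁶/(4π·26020)).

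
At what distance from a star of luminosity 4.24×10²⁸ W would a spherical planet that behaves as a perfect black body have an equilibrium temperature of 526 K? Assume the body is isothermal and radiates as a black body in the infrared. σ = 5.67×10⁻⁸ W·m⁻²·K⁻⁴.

For an isothermal black-emitting sphere, (1−a)S·πr² = σ·4πr²·T⁴ ⇒ S = 4σT⁴/(1−a).
S = 4·5.67×10⁻⁸·(526)⁴/1.00 = 17360 W/m².
Flux falls as S = L/(4πd²), so d = √(L/(4πS)) = √(4.24×10²⁸/(4π·17360)).

d ≈ 4.41×10¹¹ m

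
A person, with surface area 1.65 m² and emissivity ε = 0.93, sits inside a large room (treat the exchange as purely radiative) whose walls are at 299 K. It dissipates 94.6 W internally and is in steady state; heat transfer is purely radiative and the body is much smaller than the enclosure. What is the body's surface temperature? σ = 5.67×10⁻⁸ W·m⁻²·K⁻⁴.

For a small grey body in a large enclosure, net radiated power = εσA(T⁴ − T_w⁴).
Steady state: P = εσA(T⁴ − T_w⁴) with A = 1.65 m².
T⁴ = P/(εσA) + T_w⁴ = 94.6/(0.93·5.67×10⁻⁸·1.650) + (299)⁴
    = 1.087×10⁹ + 7.993×10⁹ = 9.080×10⁹ K⁴.

T ≈ 309 K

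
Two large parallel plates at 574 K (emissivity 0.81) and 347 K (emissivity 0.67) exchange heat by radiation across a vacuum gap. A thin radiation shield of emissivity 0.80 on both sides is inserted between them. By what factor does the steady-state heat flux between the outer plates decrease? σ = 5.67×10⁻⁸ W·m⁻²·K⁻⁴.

factor ≈ 1.87

Without shield: q₀ = σΔ(T⁴)/(1/ε₁+1/ε₂−1) with denominator 1.727.
With shield the two gaps are in series; the resistances add: (1/ε₁+1/ε_s−1)+(1/ε_s+1/ε₂−1) = 1.485+1.743 = 3.227.
Heat-flux ratio q₀/q = 3.227/1.727.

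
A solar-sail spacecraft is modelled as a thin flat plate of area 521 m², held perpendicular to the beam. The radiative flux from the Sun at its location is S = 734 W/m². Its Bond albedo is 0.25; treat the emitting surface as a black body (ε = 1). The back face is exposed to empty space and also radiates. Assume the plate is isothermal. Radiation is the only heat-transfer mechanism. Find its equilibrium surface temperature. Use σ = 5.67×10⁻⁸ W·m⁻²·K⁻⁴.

At equilibrium, absorbed power = emitted power.
Absorbing cross-section = A = 521.0 m²; emitting surface = 2A = 1042 m² (ratio 2).
(1−a)S·A_cross = εσ·A_surf·T⁴  ⇒  T⁴ = (1−a)S/(2σ).
T⁴ = 0.750·734/(2·5.67×10⁻⁸) = 4.854×10⁹ K⁴.
T = (4.854×10⁹)^(1/4).

T ≈ 264 K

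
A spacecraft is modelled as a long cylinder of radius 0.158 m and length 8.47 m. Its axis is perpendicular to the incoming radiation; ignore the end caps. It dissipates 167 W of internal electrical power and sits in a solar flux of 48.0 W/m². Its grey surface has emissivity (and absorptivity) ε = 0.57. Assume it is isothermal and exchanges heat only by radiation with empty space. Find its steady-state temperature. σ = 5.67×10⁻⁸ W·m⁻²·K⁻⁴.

T ≈ 172 K

At steady state, absorbed solar power + internal power = radiated power.
Absorbed: α·S·A_cross = 0.57·48.0·2.677 = 73.23 W (cross-section 2rL).
Total input = 73.23 + 167 = 240.2 W.
Radiated: εσ·A_surf·T⁴ with A_surf = 2πrL = 8.409 m².
T⁴ = 240.2/(0.57·5.67×10⁻⁸·8.409) = 8.840×10⁸ K⁴.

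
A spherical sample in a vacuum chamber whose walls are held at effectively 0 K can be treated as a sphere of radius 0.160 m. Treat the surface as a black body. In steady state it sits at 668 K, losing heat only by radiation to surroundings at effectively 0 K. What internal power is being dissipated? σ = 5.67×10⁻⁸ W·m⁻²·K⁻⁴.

Steady state: P = εσA T⁴.
A = 4πr² = 0.3217 m²; T⁴ = (668)⁴ = 1.991×10¹¹ K⁴.
P = 1.0 × 5.67×10⁻⁸ × 0.3217 × 1.991×10¹¹.

P ≈ 3630 W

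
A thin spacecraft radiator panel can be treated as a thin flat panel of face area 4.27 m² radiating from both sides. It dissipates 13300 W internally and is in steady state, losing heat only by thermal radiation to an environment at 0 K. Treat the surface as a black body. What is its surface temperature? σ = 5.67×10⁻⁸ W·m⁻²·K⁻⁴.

T ≈ 407 K

Steady state: internal power = radiated power, P = εσA T⁴.
Radiating area A = 2·4.27 = 8.540 m².
T⁴ = P/(εσA) = 13300/(1.0·5.67×10⁻⁸·8.540) = 2.747×10¹⁰ K⁴.
T = (2.747×10¹⁰)^(1/4).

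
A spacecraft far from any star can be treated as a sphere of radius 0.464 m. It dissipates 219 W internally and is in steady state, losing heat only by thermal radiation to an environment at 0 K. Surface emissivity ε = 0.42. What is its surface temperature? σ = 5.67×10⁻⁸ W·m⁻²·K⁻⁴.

Steady state: internal power = radiated power, P = εσA T⁴.
Radiating area A = 4πr² = 2.705 m².
T⁴ = P/(εσA) = 219/(0.42·5.67×10⁻⁸·2.705) = 3.399×10⁹ K⁴.
T = (3.399×10⁹)^(1/4).

T ≈ 241 K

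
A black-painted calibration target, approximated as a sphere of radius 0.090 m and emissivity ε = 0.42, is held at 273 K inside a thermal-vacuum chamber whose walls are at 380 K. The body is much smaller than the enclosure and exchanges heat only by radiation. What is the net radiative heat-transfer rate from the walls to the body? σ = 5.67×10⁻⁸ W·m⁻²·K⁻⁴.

P_net ≈ 37.1 W

For a small grey body in a large enclosure: P_net = εσA(T_body⁴ − T_wall⁴).
A = 4πr² = 0.1018 m²; T_body⁴ − T_wall⁴ = 5.555×10⁹ − 2.085×10¹⁰ = -1.530×10¹⁰ K⁴.
|P_net| = 0.42·5.67×10⁻⁸·0.1018·1.530×10¹⁰.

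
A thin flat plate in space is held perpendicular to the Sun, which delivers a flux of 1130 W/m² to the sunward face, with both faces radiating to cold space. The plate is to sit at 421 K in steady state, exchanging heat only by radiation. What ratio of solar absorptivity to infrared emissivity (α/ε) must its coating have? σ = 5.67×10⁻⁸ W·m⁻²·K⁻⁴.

α/ε ≈ 3.15

Balance: αS·A = εσ·2A·T⁴ ⇒ α/ε = 2σT⁴/S.
α/ε = 2·5.67×10⁻⁸·(421)⁴/1130 = 2·5.67×10⁻⁸·3.141×10¹⁰/1130.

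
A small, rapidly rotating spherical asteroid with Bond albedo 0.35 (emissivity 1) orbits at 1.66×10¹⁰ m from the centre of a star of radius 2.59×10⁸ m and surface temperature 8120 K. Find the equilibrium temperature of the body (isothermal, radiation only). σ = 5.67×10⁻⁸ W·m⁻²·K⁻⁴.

T ≈ 644 K

The star's surface emits σT_*⁴; at distance d the flux is S = σT_*⁴(R_*/d)².
S = 5.67×10⁻⁸·(8120)⁴·(2.59×10⁸/1.66×10¹⁰)² = 60010 W/m².
For an isothermal sphere T⁴ = (1−a)S/(4σ) = 1.720×10¹¹ K⁴.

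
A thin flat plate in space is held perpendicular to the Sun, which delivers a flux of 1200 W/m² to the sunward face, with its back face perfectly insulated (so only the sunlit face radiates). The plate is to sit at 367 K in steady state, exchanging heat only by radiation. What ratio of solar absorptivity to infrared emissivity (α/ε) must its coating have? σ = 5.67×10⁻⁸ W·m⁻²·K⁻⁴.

α/ε ≈ 0.857

Balance: αS·A = εσ·1A·T⁴ ⇒ α/ε = σT⁴/S.
α/ε = 5.67×10⁻⁸·(367)⁴/1200 = 5.67×10⁻⁸·1.814×10¹⁰/1200.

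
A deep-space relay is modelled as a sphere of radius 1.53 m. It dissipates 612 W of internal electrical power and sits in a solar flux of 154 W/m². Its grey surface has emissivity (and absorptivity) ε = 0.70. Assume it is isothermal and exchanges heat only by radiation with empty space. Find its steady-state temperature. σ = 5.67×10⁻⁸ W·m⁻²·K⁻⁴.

T ≈ 186 K

At steady state, absorbed solar power + internal power = radiated power.
Absorbed: α·S·A_cross = 0.70·154·7.354 = 792.8 W (cross-section πr²).
Total input = 792.8 + 612 = 1405 W.
Radiated: εσ·A_surf·T⁴ with A_surf = 4πr² = 29.42 m².
T⁴ = 1405/(0.70·5.67×10⁻⁸·29.42) = 1.203×10⁹ K⁴.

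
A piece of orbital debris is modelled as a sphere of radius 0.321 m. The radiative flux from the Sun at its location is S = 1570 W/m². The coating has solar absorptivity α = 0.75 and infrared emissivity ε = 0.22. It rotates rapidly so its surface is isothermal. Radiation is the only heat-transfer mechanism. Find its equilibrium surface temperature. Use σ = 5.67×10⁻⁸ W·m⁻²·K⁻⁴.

T ≈ 392 K

At equilibrium, absorbed power = emitted power.
Absorbing cross-section = πr² = 0.3237 m²; emitting surface = 4πr² = 1.295 m² (ratio 4).
αS·A_cross = εσ·A_surf·T⁴  ⇒  T⁴ = αS/(ε·4σ).
T⁴ = 0.750·1570/(0.22·4·5.67×10⁻⁸) = 2.360×10¹⁰ K⁴.
T = (2.360×10¹⁰)^(1/4).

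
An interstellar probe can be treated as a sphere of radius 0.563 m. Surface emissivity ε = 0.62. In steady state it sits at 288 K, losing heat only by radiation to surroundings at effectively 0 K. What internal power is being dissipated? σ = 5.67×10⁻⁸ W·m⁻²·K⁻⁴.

P ≈ 963 W

Steady state: P = εσA T⁴.
A = 4πr² = 3.983 m²; T⁴ = (288)⁴ = 6.880×10⁹ K⁴.
P = 0.62 × 5.67×10⁻⁸ × 3.983 × 6.880×10⁹.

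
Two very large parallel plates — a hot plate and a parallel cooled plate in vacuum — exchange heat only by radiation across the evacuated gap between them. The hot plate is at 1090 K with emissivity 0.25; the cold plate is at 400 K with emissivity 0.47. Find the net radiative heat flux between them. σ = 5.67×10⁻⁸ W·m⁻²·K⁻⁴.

For two infinite grey parallel plates, q = σ(T₁⁴ − T₂⁴)/(1/ε₁ + 1/ε₂ − 1).
T₁⁴ − T₂⁴ = 1.412×10¹² − 2.560×10¹⁰ = 1.386×10¹² K⁴.
1/ε₁ + 1/ε₂ − 1 = 4.000 + 2.128 − 1 = 5.128.
q = 5.67×10⁻⁸ × 1.386×10¹² / 5.128.

q ≈ 15300 W/m²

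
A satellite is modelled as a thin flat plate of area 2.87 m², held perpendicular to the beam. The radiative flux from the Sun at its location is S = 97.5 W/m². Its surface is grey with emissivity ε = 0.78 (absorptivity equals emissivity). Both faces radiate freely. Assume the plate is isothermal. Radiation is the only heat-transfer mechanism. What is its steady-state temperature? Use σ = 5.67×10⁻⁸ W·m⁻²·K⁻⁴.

T ≈ 171 K

At equilibrium, absorbed power = emitted power.
Absorbing cross-section = A = 2.870 m²; emitting surface = 2A = 5.740 m² (ratio 2).
εS·A_cross = εσ·A_surf·T⁴  ⇒  T⁴ = S/(2σ)   (ε cancels).
T⁴ = 97.5/(2·5.67×10⁻⁸) = 8.598×10⁸ K⁴.
T = (8.598×10⁸)^(1/4).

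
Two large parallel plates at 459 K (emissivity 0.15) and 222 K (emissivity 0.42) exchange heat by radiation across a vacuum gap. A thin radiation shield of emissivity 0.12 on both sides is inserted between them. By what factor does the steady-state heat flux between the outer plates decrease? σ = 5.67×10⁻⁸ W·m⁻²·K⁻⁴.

Without shield: q₀ = σΔ(T⁴)/(1/ε₁+1/ε₂−1) with denominator 8.048.
With shield the two gaps are in series; the resistances add: (1/ε₁+1/ε_s−1)+(1/ε_s+1/ε₂−1) = 14.00+9.714 = 23.71.
Heat-flux ratio q₀/q = 23.71/8.048.

factor ≈ 2.95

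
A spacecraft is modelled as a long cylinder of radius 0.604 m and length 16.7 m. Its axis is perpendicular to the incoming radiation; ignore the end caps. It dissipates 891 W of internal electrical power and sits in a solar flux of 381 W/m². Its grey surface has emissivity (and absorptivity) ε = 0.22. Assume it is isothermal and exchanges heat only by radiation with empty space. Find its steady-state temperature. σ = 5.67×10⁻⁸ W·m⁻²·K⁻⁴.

At steady state, absorbed solar power + internal power = radiated power.
Absorbed: α·S·A_cross = 0.22·381·20.17 = 1691 W (cross-section 2rL).
Total input = 1691 + 891 = 2582 W.
Radiated: εσ·A_surf·T⁴ with A_surf = 2πrL = 63.38 m².
T⁴ = 2582/(0.22·5.67×10⁻⁸·63.38) = 3.266×10⁹ K⁴.

T ≈ 239 K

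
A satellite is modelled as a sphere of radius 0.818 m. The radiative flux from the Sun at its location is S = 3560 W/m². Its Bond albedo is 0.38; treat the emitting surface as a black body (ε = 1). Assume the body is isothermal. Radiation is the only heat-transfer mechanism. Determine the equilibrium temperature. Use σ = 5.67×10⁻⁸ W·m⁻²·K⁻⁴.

T ≈ 314 K

At equilibrium, absorbed power = emitted power.
Absorbing cross-section = πr² = 2.102 m²; emitting surface = 4πr² = 8.408 m² (ratio 4).
(1−a)S·A_cross = εσ·A_surf·T⁴  ⇒  T⁴ = (1−a)S/(4σ).
T⁴ = 0.620·3560/(4·5.67×10⁻⁸) = 9.732×10⁹ K⁴.
T = (9.732×10⁹)^(1/4).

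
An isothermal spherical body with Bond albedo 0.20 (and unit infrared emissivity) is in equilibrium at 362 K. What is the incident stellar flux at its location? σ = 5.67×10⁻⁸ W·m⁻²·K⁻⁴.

(1−a)S·πr² = σ·4πr²·T⁴ ⇒ S = 4σT⁴/(1−a).
S = 4·5.67×10⁻⁸·1.717×10¹⁰/0.800.

S ≈ 4870 W/m²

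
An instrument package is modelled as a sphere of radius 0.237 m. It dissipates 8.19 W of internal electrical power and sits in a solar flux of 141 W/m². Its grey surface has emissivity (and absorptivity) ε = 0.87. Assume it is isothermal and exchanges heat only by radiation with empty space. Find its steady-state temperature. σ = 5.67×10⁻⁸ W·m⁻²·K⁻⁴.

At steady state, absorbed solar power + internal power = radiated power.
Absorbed: α·S·A_cross = 0.87·141·0.1765 = 21.65 W (cross-section πr²).
Total input = 21.65 + 8.19 = 29.84 W.
Radiated: εσ·A_surf·T⁴ with A_surf = 4πr² = 0.7058 m².
T⁴ = 29.84/(0.87·5.67×10⁻⁸·0.7058) = 8.569×10⁸ K⁴.

T ≈ 171 K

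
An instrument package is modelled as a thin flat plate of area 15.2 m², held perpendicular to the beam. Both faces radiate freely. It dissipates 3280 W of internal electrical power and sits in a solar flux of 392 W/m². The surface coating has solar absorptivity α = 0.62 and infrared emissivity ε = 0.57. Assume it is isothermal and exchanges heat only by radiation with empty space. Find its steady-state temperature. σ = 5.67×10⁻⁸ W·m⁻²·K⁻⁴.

T ≈ 290 K

At steady state, absorbed solar power + internal power = radiated power.
Absorbed: α·S·A_cross = 0.62·392·15.20 = 3694 W (cross-section A).
Total input = 3694 + 3280 = 6974 W.
Radiated: εσ·A_surf·T⁴ with A_surf = 2A = 30.40 m².
T⁴ = 6974/(0.57·5.67×10⁻⁸·30.40) = 7.098×10⁹ K⁴.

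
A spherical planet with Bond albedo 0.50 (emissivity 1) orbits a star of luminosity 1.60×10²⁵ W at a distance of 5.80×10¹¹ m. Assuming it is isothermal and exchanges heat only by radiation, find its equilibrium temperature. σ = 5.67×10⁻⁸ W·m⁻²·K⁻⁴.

T ≈ 53.7 K

First find the stellar flux at distance d: S = L/(4πd²) = 1.60×10²⁵/(4π·(5.80×10¹¹)²) = 3.785 W/m².
For an isothermal sphere, absorbed (1−a)S·πr² = emitted σ·4πr²·T⁴, so T⁴ = (1−a)S/(4σ).
T⁴ = 0.500·3.785/(4·5.67×10⁻⁸) = 8.344×10⁶ K⁴.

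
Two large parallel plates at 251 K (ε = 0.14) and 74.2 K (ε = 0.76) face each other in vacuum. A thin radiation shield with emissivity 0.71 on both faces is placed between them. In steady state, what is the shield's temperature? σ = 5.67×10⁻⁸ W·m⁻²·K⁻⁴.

T_s ≈ 166 K

In steady state the net flux on the hot side equals that on the cold side.
σ(T₁⁴−T_s⁴)/D₁ = σ(T_s⁴−T₂⁴)/D₂, with D₁ = 1/ε₁+1/ε_s−1 = 7.551, D₂ = 1/ε_s+1/ε₂−1 = 1.724.
Solve for T_s⁴: T_s⁴ = (D₂·T₁⁴ + D₁·T₂⁴)/(D₁+D₂) = 7.625×10⁸ K⁴.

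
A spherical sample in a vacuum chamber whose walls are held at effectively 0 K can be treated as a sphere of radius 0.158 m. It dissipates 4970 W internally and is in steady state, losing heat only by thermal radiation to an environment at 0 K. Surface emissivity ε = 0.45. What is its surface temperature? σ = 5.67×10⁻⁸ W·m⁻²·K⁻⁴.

Steady state: internal power = radiated power, P = εσA T⁴.
Radiating area A = 4πr² = 0.3137 m².
T⁴ = P/(εσA) = 4970/(0.45·5.67×10⁻⁸·0.3137) = 6.209×10¹¹ K⁴.
T = (6.209×10¹¹)^(1/4).

T ≈ 888 K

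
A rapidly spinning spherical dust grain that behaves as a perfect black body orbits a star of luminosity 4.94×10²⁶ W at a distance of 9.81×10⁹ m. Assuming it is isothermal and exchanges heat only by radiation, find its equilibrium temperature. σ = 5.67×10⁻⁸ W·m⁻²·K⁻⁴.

T ≈ 1160 K

First find the stellar flux at distance d: S = L/(4πd²) = 4.94×10²⁶/(4π·(9.81×10⁹)²) = 4.085×10⁵ W/m².
For an isothermal sphere, absorbed (1−a)S·πr² = emitted σ·4πr²·T⁴, so T⁴ = (1−a)S/(4σ).
T⁴ = 1.00·4.085×10⁵/(4·5.67×10⁻⁸) = 1.801×10¹² K⁴.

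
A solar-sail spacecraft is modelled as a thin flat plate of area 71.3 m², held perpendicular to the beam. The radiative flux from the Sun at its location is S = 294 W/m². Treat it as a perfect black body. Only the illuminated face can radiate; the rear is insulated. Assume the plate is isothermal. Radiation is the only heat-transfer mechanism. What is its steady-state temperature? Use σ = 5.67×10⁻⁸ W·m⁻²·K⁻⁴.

At equilibrium, absorbed power = emitted power.
Absorbing cross-section = A = 71.30 m²; emitting surface = A = 71.30 m² (ratio 1).
S·A_cross = εσ·A_surf·T⁴  ⇒  T⁴ = S/(1σ).
T⁴ = 1.00·294/(1·5.67×10⁻⁸) = 5.185×10⁹ K⁴.
T = (5.185×10⁹)^(1/4).

T ≈ 268 K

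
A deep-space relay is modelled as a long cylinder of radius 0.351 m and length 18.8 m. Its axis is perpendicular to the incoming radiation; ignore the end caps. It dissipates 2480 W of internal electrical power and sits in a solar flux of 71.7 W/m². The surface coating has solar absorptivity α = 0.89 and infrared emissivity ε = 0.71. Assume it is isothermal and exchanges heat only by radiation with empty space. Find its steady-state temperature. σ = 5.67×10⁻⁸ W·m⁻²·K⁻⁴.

At steady state, absorbed solar power + internal power = radiated power.
Absorbed: α·S·A_cross = 0.89·71.7·13.20 = 842.2 W (cross-section 2rL).
Total input = 842.2 + 2480 = 3322 W.
Radiated: εσ·A_surf·T⁴ with A_surf = 2πrL = 41.46 m².
T⁴ = 3322/(0.71·5.67×10⁻⁸·41.46) = 1.990×10⁹ K⁴.

T ≈ 211 K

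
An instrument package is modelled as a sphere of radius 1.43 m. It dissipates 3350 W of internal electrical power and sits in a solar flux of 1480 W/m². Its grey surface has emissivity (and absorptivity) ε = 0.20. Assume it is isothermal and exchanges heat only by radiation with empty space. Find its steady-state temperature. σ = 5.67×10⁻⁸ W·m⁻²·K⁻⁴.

At steady state, absorbed solar power + internal power = radiated power.
Absorbed: α·S·A_cross = 0.20·1480·6.424 = 1902 W (cross-section πr²).
Total input = 1902 + 3350 = 5252 W.
Radiated: εσ·A_surf·T⁴ with A_surf = 4πr² = 25.70 m².
T⁴ = 5252/(0.20·5.67×10⁻⁸·25.70) = 1.802×10¹⁰ K⁴.

T ≈ 366 K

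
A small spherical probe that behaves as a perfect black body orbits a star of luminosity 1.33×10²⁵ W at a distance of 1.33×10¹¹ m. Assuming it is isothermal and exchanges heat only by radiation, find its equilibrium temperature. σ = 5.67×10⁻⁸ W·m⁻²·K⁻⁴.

First find the stellar flux at distance d: S = L/(4πd²) = 1.33×10²⁵/(4π·(1.33×10¹¹)²) = 59.83 W/m².
For an isothermal sphere, absorbed (1−a)S·πr² = emitted σ·4πr²·T⁴, so T⁴ = (1−a)S/(4σ).
T⁴ = 1.00·59.83/(4·5.67×10⁻⁸) = 2.638×10⁸ K⁴.

T ≈ 127 K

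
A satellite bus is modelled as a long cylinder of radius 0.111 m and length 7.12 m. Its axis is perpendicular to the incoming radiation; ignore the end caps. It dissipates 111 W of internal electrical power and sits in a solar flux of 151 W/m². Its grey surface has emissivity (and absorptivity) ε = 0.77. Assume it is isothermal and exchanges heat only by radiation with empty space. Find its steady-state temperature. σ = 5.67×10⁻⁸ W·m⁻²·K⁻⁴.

T ≈ 192 K

At steady state, absorbed solar power + internal power = radiated power.
Absorbed: α·S·A_cross = 0.77·151·1.581 = 183.8 W (cross-section 2rL).
Total input = 183.8 + 111 = 294.8 W.
Radiated: εσ·A_surf·T⁴ with A_surf = 2πrL = 4.966 m².
T⁴ = 294.8/(0.77·5.67×10⁻⁸·4.966) = 1.360×10⁹ K⁴.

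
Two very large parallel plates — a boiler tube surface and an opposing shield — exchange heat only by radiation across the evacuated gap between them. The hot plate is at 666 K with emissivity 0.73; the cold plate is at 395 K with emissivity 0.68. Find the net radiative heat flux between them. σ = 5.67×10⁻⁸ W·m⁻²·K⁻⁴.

q ≈ 5310 W/m²

For two infinite grey parallel plates, q = σ(T₁⁴ − T₂⁴)/(1/ε₁ + 1/ε₂ − 1).
T₁⁴ − T₂⁴ = 1.967×10¹¹ − 2.434×10¹⁰ = 1.724×10¹¹ K⁴.
1/ε₁ + 1/ε₂ − 1 = 1.370 + 1.471 − 1 = 1.840.
q = 5.67×10⁻⁸ × 1.724×10¹¹ / 1.840.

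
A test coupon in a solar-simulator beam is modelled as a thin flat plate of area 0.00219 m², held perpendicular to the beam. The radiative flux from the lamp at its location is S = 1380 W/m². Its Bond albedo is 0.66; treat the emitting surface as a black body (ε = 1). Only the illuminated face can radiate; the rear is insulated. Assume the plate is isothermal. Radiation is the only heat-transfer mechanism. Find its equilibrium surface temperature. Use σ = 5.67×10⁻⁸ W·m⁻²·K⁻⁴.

T ≈ 302 K

At equilibrium, absorbed power = emitted power.
Absorbing cross-section = A = 0.002190 m²; emitting surface = A = 0.002190 m² (ratio 1).
(1−a)S·A_cross = εσ·A_surf·T⁴  ⇒  T⁴ = (1−a)S/(1σ).
T⁴ = 0.340·1380/(1·5.67×10⁻⁸) = 8.275×10⁹ K⁴.
T = (8.275×10⁹)^(1/4).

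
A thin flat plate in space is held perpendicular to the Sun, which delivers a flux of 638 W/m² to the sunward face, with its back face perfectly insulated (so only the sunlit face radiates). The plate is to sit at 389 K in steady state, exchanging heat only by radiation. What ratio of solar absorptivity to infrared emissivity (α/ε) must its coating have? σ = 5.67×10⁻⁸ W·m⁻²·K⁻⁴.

α/ε ≈ 2.03

Balance: αS·A = εσ·1A·T⁴ ⇒ α/ε = σT⁴/S.
α/ε = 5.67×10⁻⁸·(389)⁴/638 = 5.67×10⁻⁸·2.290×10¹⁰/638.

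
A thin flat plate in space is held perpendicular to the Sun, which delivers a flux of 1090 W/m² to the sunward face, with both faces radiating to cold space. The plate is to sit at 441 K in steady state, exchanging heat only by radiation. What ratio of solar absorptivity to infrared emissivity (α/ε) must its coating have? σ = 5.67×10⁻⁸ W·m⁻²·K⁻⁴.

Balance: αS·A = εσ·2A·T⁴ ⇒ α/ε = 2σT⁴/S.
α/ε = 2·5.67×10⁻⁸·(441)⁴/1090 = 2·5.67×10⁻⁸·3.782×10¹⁰/1090.

α/ε ≈ 3.93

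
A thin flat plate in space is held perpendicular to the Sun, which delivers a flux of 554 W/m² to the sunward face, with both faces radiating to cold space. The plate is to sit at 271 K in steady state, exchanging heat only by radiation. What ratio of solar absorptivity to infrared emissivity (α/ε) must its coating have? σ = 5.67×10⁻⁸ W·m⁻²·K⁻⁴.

α/ε ≈ 1.10

Balance: αS·A = εσ·2A·T⁴ ⇒ α/ε = 2σT⁴/S.
α/ε = 2·5.67×10⁻⁸·(271)⁴/554 = 2·5.67×10⁻⁸·5.394×10⁹/554.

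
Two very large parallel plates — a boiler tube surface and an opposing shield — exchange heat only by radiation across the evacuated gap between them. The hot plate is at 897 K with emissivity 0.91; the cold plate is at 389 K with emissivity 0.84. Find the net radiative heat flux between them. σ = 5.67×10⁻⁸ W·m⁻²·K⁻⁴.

q ≈ 27500 W/m²

For two infinite grey parallel plates, q = σ(T₁⁴ − T₂⁴)/(1/ε₁ + 1/ε₂ − 1).
T₁⁴ − T₂⁴ = 6.474×10¹¹ − 2.290×10¹⁰ = 6.245×10¹¹ K⁴.
1/ε₁ + 1/ε₂ − 1 = 1.099 + 1.190 − 1 = 1.289.
q = 5.67×10⁻⁸ × 6.245×10¹¹ / 1.289.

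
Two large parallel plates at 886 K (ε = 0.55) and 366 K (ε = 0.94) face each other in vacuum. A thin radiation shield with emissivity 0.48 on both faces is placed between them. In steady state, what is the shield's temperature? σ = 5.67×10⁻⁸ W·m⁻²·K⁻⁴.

T_s ≈ 722 K

In steady state the net flux on the hot side equals that on the cold side.
σ(T₁⁴−T_s⁴)/D₁ = σ(T_s⁴−T₂⁴)/D₂, with D₁ = 1/ε₁+1/ε_s−1 = 2.902, D₂ = 1/ε_s+1/ε₂−1 = 2.147.
Solve for T_s⁴: T_s⁴ = (D₂·T₁⁴ + D₁·T₂⁴)/(D₁+D₂) = 2.724×10¹¹ K⁴.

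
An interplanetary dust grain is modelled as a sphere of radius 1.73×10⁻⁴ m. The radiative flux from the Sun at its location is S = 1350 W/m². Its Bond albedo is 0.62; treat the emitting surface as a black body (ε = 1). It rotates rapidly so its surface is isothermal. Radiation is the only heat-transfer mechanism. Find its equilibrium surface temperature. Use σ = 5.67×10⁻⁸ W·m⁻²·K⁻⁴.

At equilibrium, absorbed power = emitted power.
Absorbing cross-section = πr² = 9.402×10⁻⁸ m²; emitting surface = 4πr² = 3.761×10⁻⁷ m² (ratio 4).
(1−a)S·A_cross = εσ·A_surf·T⁴  ⇒  T⁴ = (1−a)S/(4σ).
T⁴ = 0.380·1350/(4·5.67×10⁻⁸) = 2.262×10⁹ K⁴.
T = (2.262×10⁹)^(1/4).

T ≈ 218 K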